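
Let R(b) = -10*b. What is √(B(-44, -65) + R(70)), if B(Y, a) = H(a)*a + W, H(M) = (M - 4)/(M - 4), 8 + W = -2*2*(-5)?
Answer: I*√753 ≈ 27.441*I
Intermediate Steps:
W = 12 (W = -8 - 2*2*(-5) = -8 - 4*(-5) = -8 + 20 = 12)
H(M) = 1 (H(M) = (-4 + M)/(-4 + M) = 1)
B(Y, a) = 12 + a (B(Y, a) = 1*a + 12 = a + 12 = 12 + a)
√(B(-44, -65) + R(70)) = √((12 - 65) - 10*70) = √(-53 - 700) = √(-753) = I*√753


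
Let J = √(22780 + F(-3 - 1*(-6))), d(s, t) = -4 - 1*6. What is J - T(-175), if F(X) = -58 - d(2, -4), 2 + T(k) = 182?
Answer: -180 + 2*√5683 ≈ -29.229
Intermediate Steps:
d(s, t) = -10 (d(s, t) = -4 - 6 = -10)
T(k) = 180 (T(k) = -2 + 182 = 180)
F(X) = -48 (F(X) = -58 - 1*(-10) = -58 + 10 = -48)
J = 2*√5683 (J = √(22780 - 48) = √22732 = 2*√5683 ≈ 150.77)
J - T(-175) = 2*√5683 - 1*180 = 2*√5683 - 180 = -180 + 2*√5683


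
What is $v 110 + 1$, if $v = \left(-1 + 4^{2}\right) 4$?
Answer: $6601$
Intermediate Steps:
$v = 60$ ($v = \left(-1 + 16\right) 4 = 15 \cdot 4 = 60$)
$v 110 + 1 = 60 \cdot 110 + 1 = 6600 + 1 = 6601$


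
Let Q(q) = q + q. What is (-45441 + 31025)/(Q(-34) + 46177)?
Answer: -14416/46109 ≈ -0.31265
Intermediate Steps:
Q(q) = 2*q
(-45441 + 31025)/(Q(-34) + 46177) = (-45441 + 31025)/(2*(-34) + 46177) = -14416/(-68 + 46177) = -14416/46109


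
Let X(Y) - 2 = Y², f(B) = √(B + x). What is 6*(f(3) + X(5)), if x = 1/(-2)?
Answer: 162 + 3*√10 ≈ 171.49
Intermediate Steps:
x = -½ ≈ -0.50000
f(B) = √(-½ + B) (f(B) = √(B - ½) = √(-½ + B))
X(Y) = 2 + Y²
6*(f(3) + X(5)) = 6*(√(-2 + 4*3)/2 + (2 + 5²)) = 6*(√(-2 + 12)/2 + (2 + 25)) = 6*(√10/2 + 27) = 6*(27 + √10/2) = 162 + 3*√10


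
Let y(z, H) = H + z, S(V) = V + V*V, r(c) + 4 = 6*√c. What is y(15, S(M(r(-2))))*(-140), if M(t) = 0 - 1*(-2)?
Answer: -2940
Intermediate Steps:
r(c) = -4 + 6*√c
M(t) = 2 (M(t) = 0 + 2 = 2)
S(V) = V + V²
y(15, S(M(r(-2))))*(-140) = (2*(1 + 2) + 15)*(-140) = (2*3 + 15)*(-140) = (6 + 15)*(-140) = 21*(-140) = -2940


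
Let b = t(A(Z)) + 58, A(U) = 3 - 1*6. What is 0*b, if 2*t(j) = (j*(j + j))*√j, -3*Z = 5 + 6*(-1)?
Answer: 0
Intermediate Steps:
Z = ⅓ (Z = -(5 + 6*(-1))/3 = -(5 - 6)/3 = -⅓*(-1) = ⅓ ≈ 0.33333)
A(U) = -3 (A(U) = 3 - 6 = -3)
t(j) = j^(5/2) (t(j) = ((j*(j + j))*√j)/2 = ((j*(2*j))*√j)/2 = ((2*j²)*√j)/2 = (2*j^(5/2))/2 = j^(5/2))
b = 58 + 9*I*√3 (b = (-3)^(5/2) + 58 = 9*I*√3 + 58 = 58 + 9*I*√3 ≈ 58.0 + 15.588*I)
0*b = 0*(58 + 9*I*√3) = 0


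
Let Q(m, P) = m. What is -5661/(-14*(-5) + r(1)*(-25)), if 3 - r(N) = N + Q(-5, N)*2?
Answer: 5661/230 ≈ 24.613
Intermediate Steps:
r(N) = 13 - N (r(N) = 3 - (N - 5*2) = 3 - (N - 10) = 3 - (-10 + N) = 3 + (10 - N) = 13 - N)
-5661/(-14*(-5) + r(1)*(-25)) = -5661/(-14*(-5) + (13 - 1*1)*(-25)) = -5661/(70 + (13 - 1)*(-25)) = -5661/(70 + 12*(-25)) = -5661/(70 - 300) = -5661/(-230) = -5661*(-1/230) = 5661/230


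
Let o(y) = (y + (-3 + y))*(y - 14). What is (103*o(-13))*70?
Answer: 5645430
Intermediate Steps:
o(y) = (-14 + y)*(-3 + 2*y) (o(y) = (-3 + 2*y)*(-14 + y) = (-14 + y)*(-3 + 2*y))
(103*o(-13))*70 = (103*(42 - 31*(-13) + 2*(-13)²))*70 = (103*(42 + 403 + 2*169))*70 = (103*(42 + 403 + 338))*70 = (103*783)*70 = 80649*70 = 5645430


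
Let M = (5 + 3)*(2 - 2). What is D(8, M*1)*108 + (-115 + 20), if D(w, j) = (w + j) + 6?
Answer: 1417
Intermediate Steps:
M = 0 (M = 8*0 = 0)
D(w, j) = 6 + j + w (D(w, j) = (j + w) + 6 = 6 + j + w)
D(8, M*1)*108 + (-115 + 20) = (6 + 0*1 + 8)*108 + (-115 + 20) = (6 + 0 + 8)*108 - 95 = 14*108 - 95 = 1512 - 95 = 1417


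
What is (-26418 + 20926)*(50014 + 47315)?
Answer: -534530868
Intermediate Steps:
(-26418 + 20926)*(50014 + 47315) = -5492*97329 = -534530868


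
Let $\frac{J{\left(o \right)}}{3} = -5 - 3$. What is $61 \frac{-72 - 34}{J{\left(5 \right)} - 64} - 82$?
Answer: $- \frac{375}{44} \approx -8.5227$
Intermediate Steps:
$J{\left(o \right)} = -24$ ($J{\left(o \right)} = 3 \left(-5 - 3\right) = 3 \left(-8\right) = -24$)
$61 \frac{-72 - 34}{J{\left(5 \right)} - 64} - 82 = 61 \frac{-72 - 34}{-24 - 64} - 82 = 61 \left(- \frac{106}{-88}\right) - 82 = 61 \left(\left(-106\right) \left(- \frac{1}{88}\right)\right) - 82 = 61 \cdot \frac{53}{44} - 82 = \frac{3233}{44} - 82 = - \frac{375}{44}$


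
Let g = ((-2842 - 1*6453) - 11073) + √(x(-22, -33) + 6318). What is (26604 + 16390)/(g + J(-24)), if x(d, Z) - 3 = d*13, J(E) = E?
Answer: -125247664/59403947 - 6142*√6035/59403947 ≈ -2.1164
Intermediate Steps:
x(d, Z) = 3 + 13*d (x(d, Z) = 3 + d*13 = 3 + 13*d)
g = -20368 + √6035 (g = ((-2842 - 1*6453) - 11073) + √((3 + 13*(-22)) + 6318) = ((-2842 - 6453) - 11073) + √((3 - 286) + 6318) = (-9295 - 11073) + √(-283 + 6318) = -20368 + √6035 ≈ -20290.)
(26604 + 16390)/(g + J(-24)) = (26604 + 16390)/((-20368 + √6035) - 24) = 42994/(-20392 + √6035)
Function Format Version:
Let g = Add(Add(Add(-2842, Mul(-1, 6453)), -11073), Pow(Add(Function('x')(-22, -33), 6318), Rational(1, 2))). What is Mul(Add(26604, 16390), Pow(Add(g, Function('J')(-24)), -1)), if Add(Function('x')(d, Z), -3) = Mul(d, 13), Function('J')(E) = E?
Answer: Add(Rational(-125247664, 59403947), Mul(Rational(-6142, 59403947), Pow(6035, Rational(1, 2)))) ≈ -2.1164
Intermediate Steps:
Function('x')(d, Z) = Add(3, Mul(13, d)) (Function('x')(d, Z) = Add(3, Mul(d, 13)) = Add(3, Mul(13, d)))
g = Add(-20368, Pow(6035, Rational(1, 2))) (g = Add(Add(Add(-2842, Mul(-1, 6453)), -11073), Pow(Add(Add(3, Mul(13, -22)), 6318), Rational(1, 2))) = Add(Add(Add(-2842, -6453), -11073), Pow(Add(Add(3, -286), 6318), Rational(1, 2))) = Add(Add(-9295, -11073), Pow(Add(-283, 6318), Rational(1, 2))) = Add(-20368, Pow(6035, Rational(1, 2))) ≈ -20290.)
Mul(Add(26604, 16390), Pow(Add(g, Function('J')(-24)), -1)) = Mul(Add(26604, 16390), Pow(Add(Add(-20368, Pow(6035, Rational(1, 2))), -24), -1)) = Mul(42994, Pow(Add(-20392, Pow(6035, Rational(1, 2))), -1))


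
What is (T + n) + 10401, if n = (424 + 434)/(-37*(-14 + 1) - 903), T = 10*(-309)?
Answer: 1542192/211 ≈ 7309.0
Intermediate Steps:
T = -3090
n = -429/211 (n = 858/(-37*(-13) - 903) = 858/(481 - 903) = 858/(-422) = 858*(-1/422) = -429/211 ≈ -2.0332)
(T + n) + 10401 = (-3090 - 429/211) + 10401 = -652419/211 + 10401 = 1542192/211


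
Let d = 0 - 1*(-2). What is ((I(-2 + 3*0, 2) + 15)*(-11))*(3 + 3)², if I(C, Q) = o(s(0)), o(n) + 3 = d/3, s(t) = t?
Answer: -5016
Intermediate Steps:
d = 2 (d = 0 + 2 = 2)
o(n) = -7/3 (o(n) = -3 + 2/3 = -3 + 2*(⅓) = -3 + ⅔ = -7/3)
I(C, Q) = -7/3
((I(-2 + 3*0, 2) + 15)*(-11))*(3 + 3)² = ((-7/3 + 15)*(-11))*(3 + 3)² = ((38/3)*(-11))*6² = -418/3*36 = -5016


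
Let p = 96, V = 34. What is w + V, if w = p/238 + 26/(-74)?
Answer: 149931/4403 ≈ 34.052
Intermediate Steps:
w = 229/4403 (w = 96/238 + 26/(-74) = 96*(1/238) + 26*(-1/74) = 48/119 - 13/37 = 229/4403 ≈ 0.052010)
w + V = 229/4403 + 34 = 149931/4403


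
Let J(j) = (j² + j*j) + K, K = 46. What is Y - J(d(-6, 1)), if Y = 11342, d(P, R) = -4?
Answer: 11264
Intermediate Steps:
J(j) = 46 + 2*j² (J(j) = (j² + j*j) + 46 = (j² + j²) + 46 = 2*j² + 46 = 46 + 2*j²)
Y - J(d(-6, 1)) = 11342 - (46 + 2*(-4)²) = 11342 - (46 + 2*16) = 11342 - (46 + 32) = 11342 - 1*78 = 11342 - 78 = 11264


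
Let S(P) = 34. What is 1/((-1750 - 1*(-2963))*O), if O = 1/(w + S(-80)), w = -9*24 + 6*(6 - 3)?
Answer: -164/1213 ≈ -0.13520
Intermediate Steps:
w = -198 (w = -216 + 6*3 = -216 + 18 = -198)
O = -1/164 (O = 1/(-198 + 34) = 1/(-164) = -1/164 ≈ -0.0060976)
1/((-1750 - 1*(-2963))*O) = 1/((-1750 - 1*(-2963))*(-1/164)) = -164/(-1750 + 2963) = -164/1213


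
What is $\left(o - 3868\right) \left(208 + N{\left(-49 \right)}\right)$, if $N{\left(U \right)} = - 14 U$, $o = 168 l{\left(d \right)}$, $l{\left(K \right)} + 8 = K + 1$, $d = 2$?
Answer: $-4208952$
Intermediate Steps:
$l{\left(K \right)} = -7 + K$ ($l{\left(K \right)} = -8 + \left(K + 1\right) = -8 + \left(1 + K\right) = -7 + K$)
$o = -840$ ($o = 168 \left(-7 + 2\right) = 168 \left(-5\right) = -840$)
$\left(o - 3868\right) \left(208 + N{\left(-49 \right)}\right) = \left(-840 - 3868\right) \left(208 - -686\right) = - 4708 \left(208 + 686\right) = \left(-4708\right) 894 = -4208952$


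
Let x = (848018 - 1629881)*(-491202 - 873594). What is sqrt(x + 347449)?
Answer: sqrt(1067083842397) ≈ 1.0330e+6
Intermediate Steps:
x = 1067083494948 (x = -781863*(-1364796) = 1067083494948)
sqrt(x + 347449) = sqrt(1067083494948 + 347449) = sqrt(1067083842397)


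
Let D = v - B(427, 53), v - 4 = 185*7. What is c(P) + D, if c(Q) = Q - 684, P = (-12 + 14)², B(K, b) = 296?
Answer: 323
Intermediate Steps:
P = 4 (P = 2² = 4)
c(Q) = -684 + Q
v = 1299 (v = 4 + 185*7 = 4 + 1295 = 1299)
D = 1003 (D = 1299 - 1*296 = 1299 - 296 = 1003)
c(P) + D = (-684 + 4) + 1003 = -680 + 1003 = 323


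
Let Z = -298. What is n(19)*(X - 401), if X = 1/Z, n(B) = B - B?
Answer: 0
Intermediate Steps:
n(B) = 0
X = -1/298 (X = 1/(-298) = -1/298 ≈ -0.0033557)
n(19)*(X - 401) = 0*(-1/298 - 401) = 0*(-119499/298) = 0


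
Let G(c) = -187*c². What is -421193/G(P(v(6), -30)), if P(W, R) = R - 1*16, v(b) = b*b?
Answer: 421193/395692 ≈ 1.0644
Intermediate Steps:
v(b) = b²
P(W, R) = -16 + R (P(W, R) = R - 16 = -16 + R)
-421193/G(P(v(6), -30)) = -421193*(-1/(187*(-16 - 30)²)) = -421193/((-187*(-46)²)) = -421193/((-187*2116)) = -421193/(-395692) = -421193*(-1/395692) = 421193/395692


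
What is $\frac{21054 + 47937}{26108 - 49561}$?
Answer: $- \frac{68991}{23453} \approx -2.9417$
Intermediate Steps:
$\frac{21054 + 47937}{26108 - 49561} = \frac{68991}{-23453} = 68991 \left(- \frac{1}{23453}\right) = - \frac{68991}{23453}$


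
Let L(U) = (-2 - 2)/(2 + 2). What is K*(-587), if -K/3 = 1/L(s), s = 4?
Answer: -1761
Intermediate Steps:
L(U) = -1 (L(U) = -4/4 = -4*¼ = -1)
K = 3 (K = -3/(-1) = -3*(-1) = 3)
K*(-587) = 3*(-587) = -1761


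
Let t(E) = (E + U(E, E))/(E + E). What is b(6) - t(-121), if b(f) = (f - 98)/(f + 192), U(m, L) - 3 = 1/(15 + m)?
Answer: -219853/230868 ≈ -0.95229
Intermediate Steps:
U(m, L) = 3 + 1/(15 + m)
b(f) = (-98 + f)/(192 + f)
t(E) = (E + (46 + 3*E)/(15 + E))/(2*E) (t(E) = (E + (46 + 3*E)/(15 + E))/(E + E) = (E + (46 + 3*E)/(15 + E))/((2*E)) = (E + (46 + 3*E)/(15 + E))*(1/(2*E)) = (E + (46 + 3*E)/(15 + E))/(2*E))
b(6) - t(-121) = (-98 + 6)/(192 + 6) - (46 + (-121)**2 + 18*(-121))/(2*(-121)*(15 - 121)) = -92/198 - (-1)*(46 + 14641 - 2178)/(2*121*(-106)) = (1/198)*(-92) - (-1)*(-1)*12509/(2*121*106) = -46/99 - 1*12509/25652 = -46/99 - 12509/25652 = -219853/230868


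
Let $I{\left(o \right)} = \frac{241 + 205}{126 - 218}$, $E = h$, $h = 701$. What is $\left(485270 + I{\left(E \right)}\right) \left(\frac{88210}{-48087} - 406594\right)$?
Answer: $- \frac{218221506433395968}{1106001} \approx -1.9731 \cdot 10^{11}$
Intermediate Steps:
$E = 701$
$I{\left(o \right)} = - \frac{223}{46}$ ($I{\left(o \right)} = \frac{446}{-92} = 446 \left(- \frac{1}{92}\right) = - \frac{223}{46}$)
$\left(485270 + I{\left(E \right)}\right) \left(\frac{88210}{-48087} - 406594\right) = \left(485270 - \frac{223}{46}\right) \left(\frac{88210}{-48087} - 406594\right) = \frac{22322197 \left(88210 \left(- \frac{1}{48087}\right) - 406594\right)}{46} = \frac{22322197 \left(- \frac{88210}{48087} - 406594\right)}{46} = \frac{22322197}{46} \left(- \frac{19551973888}{48087}\right) = - \frac{218221506433395968}{1106001}$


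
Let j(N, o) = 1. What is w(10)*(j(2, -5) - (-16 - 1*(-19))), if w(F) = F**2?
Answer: -200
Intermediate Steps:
w(10)*(j(2, -5) - (-16 - 1*(-19))) = 10**2*(1 - (-16 - 1*(-19))) = 100*(1 - (-16 + 19)) = 100*(1 - 1*3) = 100*(1 - 3) = 100*(-2) = -200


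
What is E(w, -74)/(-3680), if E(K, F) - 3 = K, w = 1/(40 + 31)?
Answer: -107/130640 ≈ -0.00081904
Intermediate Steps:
w = 1/71 ≈ 0.014085
E(K, F) = 3 + K
E(w, -74)/(-3680) = (3 + 1/71)/(-3680) = (214/71)*(-1/3680) = -107/130640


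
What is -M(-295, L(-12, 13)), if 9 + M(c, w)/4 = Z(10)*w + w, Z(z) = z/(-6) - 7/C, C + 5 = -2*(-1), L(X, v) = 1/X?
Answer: 329/9 ≈ 36.556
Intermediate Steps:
C = -3 (C = -5 - 2*(-1) = -5 + 2 = -3)
Z(z) = 7/3 - z/6 (Z(z) = z/(-6) - 7/(-3) = z*(-⅙) - 7*(-⅓) = -z/6 + 7/3 = 7/3 - z/6)
M(c, w) = -36 + 20*w/3 (M(c, w) = -36 + 4*((7/3 - ⅙*10)*w + w) = -36 + 4*((7/3 - 5/3)*w + w) = -36 + 4*(2*w/3 + w) = -36 + 4*(5*w/3) = -36 + 20*w/3)
-M(-295, L(-12, 13)) = -(-36 + (20/3)/(-12)) = -(-36 + (20/3)*(-1/12)) = -(-36 - 5/9) = -1*(-329/9) = 329/9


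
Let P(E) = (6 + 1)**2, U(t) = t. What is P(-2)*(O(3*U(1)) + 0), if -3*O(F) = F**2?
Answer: -147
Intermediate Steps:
P(E) = 49 (P(E) = 7**2 = 49)
O(F) = -F**2/3
P(-2)*(O(3*U(1)) + 0) = 49*(-(3*1)**2/3 + 0) = 49*(-1/3*3**2 + 0) = 49*(-1/3*9 + 0) = 49*(-3 + 0) = 49*(-3) = -147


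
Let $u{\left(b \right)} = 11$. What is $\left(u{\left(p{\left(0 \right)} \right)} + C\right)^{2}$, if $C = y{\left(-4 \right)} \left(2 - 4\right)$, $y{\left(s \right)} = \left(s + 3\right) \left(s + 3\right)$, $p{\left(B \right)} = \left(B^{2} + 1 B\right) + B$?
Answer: $81$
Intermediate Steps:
$p{\left(B \right)} = B^{2} + 2 B$ ($p{\left(B \right)} = \left(B^{2} + B\right) + B = \left(B + B^{2}\right) + B = B^{2} + 2 B$)
$y{\left(s \right)} = \left(3 + s\right)^{2}$ ($y{\left(s \right)} = \left(3 + s\right) \left(3 + s\right) = \left(3 + s\right)^{2}$)
$C = -2$ ($C = \left(3 - 4\right)^{2} \left(2 - 4\right) = \left(-1\right)^{2} \left(-2\right) = 1 \left(-2\right) = -2$)
$\left(u{\left(p{\left(0 \right)} \right)} + C\right)^{2} = \left(11 - 2\right)^{2} = 9^{2} = 81$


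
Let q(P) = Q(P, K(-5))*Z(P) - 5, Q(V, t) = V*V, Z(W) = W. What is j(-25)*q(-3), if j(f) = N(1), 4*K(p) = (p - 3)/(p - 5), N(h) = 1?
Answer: -32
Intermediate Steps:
K(p) = (-3 + p)/(4*(-5 + p)) (K(p) = ((p - 3)/(p - 5))/4 = ((-3 + p)/(-5 + p))/4 = (-3 + p)/(4*(-5 + p)))
Q(V, t) = V²
j(f) = 1
q(P) = -5 + P³ (q(P) = P²*P - 5 = P³ - 5 = -5 + P³)
j(-25)*q(-3) = 1*(-5 + (-3)³) = 1*(-5 - 27) = 1*(-32) = -32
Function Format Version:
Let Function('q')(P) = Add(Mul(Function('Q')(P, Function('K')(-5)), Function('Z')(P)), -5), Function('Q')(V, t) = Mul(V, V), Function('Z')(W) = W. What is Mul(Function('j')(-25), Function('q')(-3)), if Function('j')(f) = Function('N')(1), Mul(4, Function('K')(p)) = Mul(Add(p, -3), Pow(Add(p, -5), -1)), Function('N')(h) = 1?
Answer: -32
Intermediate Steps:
Function('K')(p) = Mul(Rational(1, 4), Pow(Add(-5, p), -1), Add(-3, p)) (Function('K')(p) = Mul(Rational(1, 4), Mul(Add(p, -3), Pow(Add(p, -5), -1))) = Mul(Rational(1, 4), Mul(Add(-3, p), Pow(Add(-5, p), -1))) = Mul(Rational(1, 4), Mul(Pow(Add(-5, p), -1), Add(-3, p))) = Mul(Rational(1, 4), Pow(Add(-5, p), -1), Add(-3, p)))
Function('Q')(V, t) = Pow(V, 2)
Function('j')(f) = 1
Function('q')(P) = Add(-5, Pow(P, 3)) (Function('q')(P) = Add(Mul(Pow(P, 2), P), -5) = Add(Pow(P, 3), -5) = Add(-5, Pow(P, 3)))
Mul(Function('j')(-25), Function('q')(-3)) = Mul(1, Add(-5, Pow(-3, 3))) = Mul(1, Add(-5, -27)) = Mul(1, -32) = -32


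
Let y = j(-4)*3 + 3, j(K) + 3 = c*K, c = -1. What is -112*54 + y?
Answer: -6042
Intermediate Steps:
j(K) = -3 - K
y = 6 (y = (-3 - 1*(-4))*3 + 3 = (-3 + 4)*3 + 3 = 1*3 + 3 = 3 + 3 = 6)
-112*54 + y = -112*54 + 6 = -6048 + 6 = -6042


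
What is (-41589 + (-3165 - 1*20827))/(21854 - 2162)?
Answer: -65581/19692 ≈ -3.3303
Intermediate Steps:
(-41589 + (-3165 - 1*20827))/(21854 - 2162) = (-41589 + (-3165 - 20827))/19692 = (-41589 - 23992)*(1/19692) = -65581*1/19692 = -65581/19692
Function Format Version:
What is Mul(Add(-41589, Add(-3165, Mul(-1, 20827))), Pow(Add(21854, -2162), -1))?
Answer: Rational(-65581, 19692) ≈ -3.3303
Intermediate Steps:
Mul(Add(-41589, Add(-3165, Mul(-1, 20827))), Pow(Add(21854, -2162), -1)) = Mul(Add(-41589, Add(-3165, -20827)), Pow(19692, -1)) = Mul(Add(-41589, -23992), Rational(1, 19692)) = Mul(-65581, Rational(1, 19692)) = Rational(-65581, 19692)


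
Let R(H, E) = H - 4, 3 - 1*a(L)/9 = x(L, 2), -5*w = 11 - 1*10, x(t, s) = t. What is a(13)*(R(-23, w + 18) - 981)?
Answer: 90720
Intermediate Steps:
w = -⅕ (w = -(11 - 1*10)/5 = -(11 - 10)/5 = -⅕*1 = -⅕ ≈ -0.20000)
a(L) = 27 - 9*L
R(H, E) = -4 + H
a(13)*(R(-23, w + 18) - 981) = (27 - 9*13)*((-4 - 23) - 981) = (27 - 117)*(-27 - 981) = -90*(-1008) = 90720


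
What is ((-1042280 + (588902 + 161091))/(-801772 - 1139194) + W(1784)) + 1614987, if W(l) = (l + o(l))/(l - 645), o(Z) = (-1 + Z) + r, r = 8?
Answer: 3570356374494781/2210760274 ≈ 1.6150e+6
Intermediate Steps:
o(Z) = 7 + Z (o(Z) = (-1 + Z) + 8 = 7 + Z)
W(l) = (7 + 2*l)/(-645 + l) (W(l) = (l + (7 + l))/(l - 645) = (7 + 2*l)/(-645 + l))
((-1042280 + (588902 + 161091))/(-801772 - 1139194) + W(1784)) + 1614987 = ((-1042280 + (588902 + 161091))/(-801772 - 1139194) + (7 + 2*1784)/(-645 + 1784)) + 1614987 = ((-1042280 + 749993)/(-1940966) + (7 + 3568)/1139) + 1614987 = (-292287*(-1/1940966) + (1/1139)*3575) + 1614987 = (292287/1940966 + 3575/1139) + 1614987 = 7271868343/2210760274 + 1614987 = 3570356374494781/2210760274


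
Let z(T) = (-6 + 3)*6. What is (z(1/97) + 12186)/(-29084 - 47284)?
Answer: -507/3182 ≈ -0.15933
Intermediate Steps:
z(T) = -18 (z(T) = -3*6 = -18)
(z(1/97) + 12186)/(-29084 - 47284) = (-18 + 12186)/(-29084 - 47284) = 12168/(-76368) = 12168*(-1/76368) = -507/3182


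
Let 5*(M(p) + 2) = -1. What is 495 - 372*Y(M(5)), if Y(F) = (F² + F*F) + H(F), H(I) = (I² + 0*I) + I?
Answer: -102201/25 ≈ -4088.0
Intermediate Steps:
H(I) = I + I² (H(I) = (I² + 0) + I = I² + I = I + I²)
M(p) = -11/5 (M(p) = -2 + (⅕)*(-1) = -2 - ⅕ = -11/5)
Y(F) = 2*F² + F*(1 + F) (Y(F) = (F² + F*F) + F*(1 + F) = (F² + F²) + F*(1 + F) = 2*F² + F*(1 + F))
495 - 372*Y(M(5)) = 495 - (-4092)*(1 + 3*(-11/5))/5 = 495 - (-4092)*(1 - 33/5)/5 = 495 - (-4092)*(-28)/(5*5) = 495 - 372*308/25 = 495 - 114576/25 = -102201/25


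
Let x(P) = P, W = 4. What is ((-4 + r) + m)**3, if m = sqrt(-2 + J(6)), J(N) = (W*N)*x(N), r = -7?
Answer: -6017 + 505*sqrt(142) ≈ 0.76952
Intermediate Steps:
J(N) = 4*N**2 (J(N) = (4*N)*N = 4*N**2)
m = sqrt(142) (m = sqrt(-2 + 4*6**2) = sqrt(-2 + 4*36) = sqrt(-2 + 144) = sqrt(142) ≈ 11.916)
((-4 + r) + m)**3 = ((-4 - 7) + sqrt(142))**3 = (-11 + sqrt(142))**3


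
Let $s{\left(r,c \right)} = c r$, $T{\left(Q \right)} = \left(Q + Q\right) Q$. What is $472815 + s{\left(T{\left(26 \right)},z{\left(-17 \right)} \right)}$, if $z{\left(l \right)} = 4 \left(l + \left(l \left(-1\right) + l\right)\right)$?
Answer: $380879$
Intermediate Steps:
$z{\left(l \right)} = 4 l$ ($z{\left(l \right)} = 4 \left(l + \left(- l + l\right)\right) = 4 \left(l + 0\right) = 4 l$)
$T{\left(Q \right)} = 2 Q^{2}$ ($T{\left(Q \right)} = 2 Q Q = 2 Q^{2}$)
$472815 + s{\left(T{\left(26 \right)},z{\left(-17 \right)} \right)} = 472815 + 4 \left(-17\right) 2 \cdot 26^{2} = 472815 - 68 \cdot 2 \cdot 676 = 472815 - 91936 = 380879$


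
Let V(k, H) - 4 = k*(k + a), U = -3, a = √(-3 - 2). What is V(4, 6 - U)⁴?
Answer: -25600 + 102400*I*√5 ≈ -25600.0 + 2.2897e+5*I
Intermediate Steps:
a = I*√5 (a = √(-5) = I*√5 ≈ 2.2361*I)
V(k, H) = 4 + k*(k + I*√5)
V(4, 6 - U)⁴ = (4 + 4² + I*4*√5)⁴ = (4 + 16 + 4*I*√5)⁴ = (20 + 4*I*√5)⁴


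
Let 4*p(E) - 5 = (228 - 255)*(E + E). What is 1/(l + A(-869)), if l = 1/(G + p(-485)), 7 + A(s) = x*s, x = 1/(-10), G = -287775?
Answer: 2249810/179759811 ≈ 0.012516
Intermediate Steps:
p(E) = 5/4 - 27*E/2 (p(E) = 5/4 + ((228 - 255)*(E + E))/4 = 5/4 + (-54*E)/4 = 5/4 - 27*E/2)
x = -⅒ ≈ -0.10000
A(s) = -7 - s/10
l = -4/1124905 (l = 1/(-287775 + (5/4 - 27/2*(-485))) = 1/(-287775 + (5/4 + 13095/2)) = 1/(-287775 + 26195/4) = 1/(-1124905/4) = -4/1124905 ≈ -3.5559e-6)
1/(l + A(-869)) = 1/(-4/1124905 + (-7 - ⅒*(-869))) = 1/(-4/1124905 + (-7 + 869/10)) = 1/(-4/1124905 + 799/10) = 1/(179759811/2249810) = 2249810/179759811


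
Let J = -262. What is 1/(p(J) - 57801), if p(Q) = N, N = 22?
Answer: -1/57779 ≈ -1.7307e-5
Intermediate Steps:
p(Q) = 22
1/(p(J) - 57801) = 1/(22 - 57801) = 1/(-57779) = -1/57779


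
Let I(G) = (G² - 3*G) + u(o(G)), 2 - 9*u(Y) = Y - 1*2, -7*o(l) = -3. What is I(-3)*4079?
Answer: 4727561/63 ≈ 75041.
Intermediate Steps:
o(l) = 3/7 (o(l) = -⅐*(-3) = 3/7)
u(Y) = 4/9 - Y/9 (u(Y) = 2/9 - (Y - 1*2)/9 = 2/9 - (Y - 2)/9 = 2/9 - (-2 + Y)/9 = 2/9 + (2/9 - Y/9) = 4/9 - Y/9)
I(G) = 25/63 + G² - 3*G (I(G) = (G² - 3*G) + (4/9 - ⅑*3/7) = (G² - 3*G) + (4/9 - 1/21) = (G² - 3*G) + 25/63 = 25/63 + G² - 3*G)
I(-3)*4079 = (25/63 + (-3)² - 3*(-3))*4079 = (25/63 + 9 + 9)*4079 = (1159/63)*4079 = 4727561/63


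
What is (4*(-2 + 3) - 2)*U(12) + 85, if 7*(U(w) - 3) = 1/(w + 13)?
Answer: 15927/175 ≈ 91.011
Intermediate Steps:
U(w) = 3 + 1/(7*(13 + w)) (U(w) = 3 + 1/(7*(w + 13)) = 3 + 1/(7*(13 + w)))
(4*(-2 + 3) - 2)*U(12) + 85 = (4*(-2 + 3) - 2)*((274 + 21*12)/(7*(13 + 12))) + 85 = (4*1 - 2)*((⅐)*(274 + 252)/25) + 85 = (4 - 2)*((⅐)*(1/25)*526) + 85 = 2*(526/175) + 85 = 1052/175 + 85 = 15927/175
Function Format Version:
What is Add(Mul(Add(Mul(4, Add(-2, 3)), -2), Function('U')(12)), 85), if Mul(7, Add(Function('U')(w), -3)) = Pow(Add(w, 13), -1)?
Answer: Rational(15927, 175) ≈ 91.011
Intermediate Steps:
Function('U')(w) = Add(3, Mul(Rational(1, 7), Pow(Add(13, w), -1))) (Function('U')(w) = Add(3, Mul(Rational(1, 7), Pow(Add(w, 13), -1))) = Add(3, Mul(Rational(1, 7), Pow(Add(13, w), -1))))
Add(Mul(Add(Mul(4, Add(-2, 3)), -2), Function('U')(12)), 85) = Add(Mul(Add(Mul(4, Add(-2, 3)), -2), Mul(Rational(1, 7), Pow(Add(13, 12), -1), Add(274, Mul(21, 12)))), 85) = Add(Mul(Add(Mul(4, 1), -2), Mul(Rational(1, 7), Pow(25, -1), Add(274, 252))), 85) = Add(Mul(Add(4, -2), Mul(Rational(1, 7), Rational(1, 25), 526)), 85) = Add(Mul(2, Rational(526, 175)), 85) = Add(Rational(1052, 175), 85) = Rational(15927, 175)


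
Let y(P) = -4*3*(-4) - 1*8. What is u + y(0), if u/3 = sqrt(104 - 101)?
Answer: 40 + 3*sqrt(3) ≈ 45.196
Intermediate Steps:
u = 3*sqrt(3) (u = 3*sqrt(104 - 101) = 3*sqrt(3) ≈ 5.1962)
y(P) = 40 (y(P) = -12*(-4) - 8 = 48 - 8 = 40)
u + y(0) = 3*sqrt(3) + 40 = 40 + 3*sqrt(3)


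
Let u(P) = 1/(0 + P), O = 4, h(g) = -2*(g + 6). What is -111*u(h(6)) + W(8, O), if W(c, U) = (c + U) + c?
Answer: 197/8 ≈ 24.625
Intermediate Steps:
h(g) = -12 - 2*g (h(g) = -2*(6 + g) = -12 - 2*g)
W(c, U) = U + 2*c (W(c, U) = (U + c) + c = U + 2*c)
u(P) = 1/P
-111*u(h(6)) + W(8, O) = -111/(-12 - 2*6) + (4 + 2*8) = -111/(-12 - 12) + (4 + 16) = -111/(-24) + 20 = -111*(-1/24) + 20 = 37/8 + 20 = 197/8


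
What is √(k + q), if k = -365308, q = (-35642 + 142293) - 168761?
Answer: I*√427418 ≈ 653.77*I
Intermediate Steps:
q = -62110 (q = 106651 - 168761 = -62110)
√(k + q) = √(-365308 - 62110) = √(-427418) = I*√427418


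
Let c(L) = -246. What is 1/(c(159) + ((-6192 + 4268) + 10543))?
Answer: 1/8373 ≈ 0.00011943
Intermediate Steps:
1/(c(159) + ((-6192 + 4268) + 10543)) = 1/(-246 + ((-6192 + 4268) + 10543)) = 1/(-246 + (-1924 + 10543)) = 1/(-246 + 8619) = 1/8373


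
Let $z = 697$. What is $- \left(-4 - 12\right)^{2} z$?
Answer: $-178432$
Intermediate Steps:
$- \left(-4 - 12\right)^{2} z = - \left(-4 - 12\right)^{2} \cdot 697 = - \left(-16\right)^{2} \cdot 697 = \left(-1\right) 256 \cdot 697 = \left(-256\right) 697 = -178432$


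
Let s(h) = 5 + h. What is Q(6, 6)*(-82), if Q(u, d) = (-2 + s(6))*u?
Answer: -4428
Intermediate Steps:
Q(u, d) = 9*u (Q(u, d) = (-2 + (5 + 6))*u = (-2 + 11)*u = 9*u)
Q(6, 6)*(-82) = (9*6)*(-82) = 54*(-82) = -4428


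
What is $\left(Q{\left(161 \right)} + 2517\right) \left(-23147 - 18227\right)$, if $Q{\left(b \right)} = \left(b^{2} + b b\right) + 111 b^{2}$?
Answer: $-121291604660$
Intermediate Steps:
$Q{\left(b \right)} = 113 b^{2}$ ($Q{\left(b \right)} = \left(b^{2} + b^{2}\right) + 111 b^{2} = 2 b^{2} + 111 b^{2} = 113 b^{2}$)
$\left(Q{\left(161 \right)} + 2517\right) \left(-23147 - 18227\right) = \left(113 \cdot 161^{2} + 2517\right) \left(-23147 - 18227\right) = \left(113 \cdot 25921 + 2517\right) \left(-41374\right) = \left(2929073 + 2517\right) \left(-41374\right) = 2931590 \left(-41374\right) = -121291604660$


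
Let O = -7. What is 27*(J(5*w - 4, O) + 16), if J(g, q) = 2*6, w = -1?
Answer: 756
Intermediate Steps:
J(g, q) = 12
27*(J(5*w - 4, O) + 16) = 27*(12 + 16) = 27*28 = 756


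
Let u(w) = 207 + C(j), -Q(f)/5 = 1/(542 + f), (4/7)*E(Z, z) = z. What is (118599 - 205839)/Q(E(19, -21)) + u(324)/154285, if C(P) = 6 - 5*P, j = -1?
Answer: 1360115154788/154285 ≈ 8.8156e+6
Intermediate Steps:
E(Z, z) = 7*z/4
Q(f) = -5/(542 + f)
u(w) = 218 (u(w) = 207 + (6 - 5*(-1)) = 207 + (6 + 5) = 207 + 11 = 218)
(118599 - 205839)/Q(E(19, -21)) + u(324)/154285 = (118599 - 205839)/((-5/(542 + (7/4)*(-21)))) + 218/154285 = -87240/((-5/(542 - 147/4))) + 218*(1/154285) = -87240/((-5/2021/4)) + 218/154285 = -87240/((-5*4/2021)) + 218/154285 = -87240/(-20/2021) + 218/154285 = -87240*(-2021/20) + 218/154285 = 8815602 + 218/154285 = 1360115154788/154285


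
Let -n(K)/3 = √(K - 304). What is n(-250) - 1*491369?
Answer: -491369 - 3*I*√554 ≈ -4.9137e+5 - 70.612*I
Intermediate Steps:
n(K) = -3*√(-304 + K) (n(K) = -3*√(K - 304) = -3*√(-304 + K))
n(-250) - 1*491369 = -3*√(-304 - 250) - 1*491369 = -3*I*√554 - 491369 = -491369 - 3*I*√554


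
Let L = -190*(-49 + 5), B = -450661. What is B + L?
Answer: -442301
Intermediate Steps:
L = 8360 (L = -190*(-44) = 8360)
B + L = -450661 + 8360 = -442301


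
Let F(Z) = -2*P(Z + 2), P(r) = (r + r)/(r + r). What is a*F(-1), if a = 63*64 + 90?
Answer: -8244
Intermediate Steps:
a = 4122 (a = 4032 + 90 = 4122)
P(r) = 1 (P(r) = (2*r)/((2*r)) = (2*r)*(1/(2*r)) = 1)
F(Z) = -2 (F(Z) = -2*1 = -2)
a*F(-1) = 4122*(-2) = -8244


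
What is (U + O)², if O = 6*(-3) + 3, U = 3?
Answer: 144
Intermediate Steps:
O = -15 (O = -18 + 3 = -15)
(U + O)² = (3 - 15)² = (-12)² = 144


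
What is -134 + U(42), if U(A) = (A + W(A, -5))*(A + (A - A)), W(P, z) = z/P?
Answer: 1625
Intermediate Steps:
U(A) = A*(A - 5/A) (U(A) = (A - 5/A)*(A + (A - A)) = (A - 5/A)*(A + 0) = (A - 5/A)*A = A*(A - 5/A))
-134 + U(42) = -134 + (-5 + 42²) = -134 + (-5 + 1764) = -134 + 1759 = 1625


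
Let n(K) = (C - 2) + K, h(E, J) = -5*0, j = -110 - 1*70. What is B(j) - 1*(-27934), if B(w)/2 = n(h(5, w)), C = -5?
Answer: 27920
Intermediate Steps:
j = -180 (j = -110 - 70 = -180)
h(E, J) = 0
n(K) = -7 + K (n(K) = (-5 - 2) + K = -7 + K)
B(w) = -14 (B(w) = 2*(-7 + 0) = 2*(-7) = -14)
B(j) - 1*(-27934) = -14 - 1*(-27934) = -14 + 27934 = 27920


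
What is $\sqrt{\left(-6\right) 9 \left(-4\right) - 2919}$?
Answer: $i \sqrt{2703} \approx 51.99 i$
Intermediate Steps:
$\sqrt{\left(-6\right) 9 \left(-4\right) - 2919} = \sqrt{\left(-54\right) \left(-4\right) - 2919} = \sqrt{216 - 2919} = \sqrt{-2703} = i \sqrt{2703}$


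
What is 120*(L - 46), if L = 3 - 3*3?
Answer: -6240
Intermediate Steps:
L = -6 (L = 3 - 9 = -6)
120*(L - 46) = 120*(-6 - 46) = 120*(-52) = -6240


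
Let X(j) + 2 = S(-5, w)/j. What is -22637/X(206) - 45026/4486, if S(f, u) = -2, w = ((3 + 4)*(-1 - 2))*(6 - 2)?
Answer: 5225143282/464301 ≈ 11254.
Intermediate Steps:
w = -84 (w = (7*(-3))*4 = -21*4 = -84)
X(j) = -2 - 2/j
-22637/X(206) - 45026/4486 = -22637/(-2 - 2/206) - 45026/4486 = -22637/(-2 - 2*1/206) - 45026*1/4486 = -22637/(-2 - 1/103) - 22513/2243 = -22637/(-207/103) - 22513/2243 = -22637*(-103/207) - 22513/2243 = 2331611/207 - 22513/2243 = 5225143282/464301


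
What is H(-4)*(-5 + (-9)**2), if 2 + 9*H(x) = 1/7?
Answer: -988/63 ≈ -15.683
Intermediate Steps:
H(x) = -13/63 (H(x) = -2/9 + (1/9)/7 = -2/9 + (1/9)*(1/7) = -2/9 + 1/63 = -13/63)
H(-4)*(-5 + (-9)**2) = -13*(-5 + (-9)**2)/63 = -13*(-5 + 81)/63 = -13/63*76 = -988/63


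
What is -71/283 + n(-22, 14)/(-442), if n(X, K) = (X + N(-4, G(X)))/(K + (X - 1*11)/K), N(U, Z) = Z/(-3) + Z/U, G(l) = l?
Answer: -15236843/61167054 ≈ -0.24910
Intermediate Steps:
N(U, Z) = -Z/3 + Z/U (N(U, Z) = Z*(-⅓) + Z/U = -Z/3 + Z/U)
n(X, K) = 5*X/(12*(K + (-11 + X)/K)) (n(X, K) = (X + (-X/3 + X/(-4)))/(K + (X - 1*11)/K) = (X + (-X/3 + X*(-¼)))/(K + (X - 11)/K) = (X + (-X/3 - X/4))/(K + (-11 + X)/K) = (X - 7*X/12)/(K + (-11 + X)/K) = (5*X/12)/(K + (-11 + X)/K) = 5*X/(12*(K + (-11 + X)/K)))
-71/283 + n(-22, 14)/(-442) = -71/283 + ((5/12)*14*(-22)/(-11 - 22 + 14²))/(-442) = -71*1/283 + ((5/12)*14*(-22)/(-11 - 22 + 196))*(-1/442) = -71/283 + ((5/12)*14*(-22)/163)*(-1/442) = -71/283 + ((5/12)*14*(-22)*(1/163))*(-1/442) = -71/283 - 385/489*(-1/442) = -71/283 + 385/216138 = -15236843/61167054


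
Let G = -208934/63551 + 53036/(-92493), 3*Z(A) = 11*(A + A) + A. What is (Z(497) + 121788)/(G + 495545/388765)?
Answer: -57402695433726480435/1182072301564307 ≈ -48561.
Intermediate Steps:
Z(A) = 23*A/3 (Z(A) = (11*(A + A) + A)/3 = (11*(2*A) + A)/3 = (22*A + A)/3 = (23*A)/3 = 23*A/3)
G = -22695423298/5878022643 (G = -208934*1/63551 + 53036*(-1/92493) = -208934/63551 - 53036/92493 = -22695423298/5878022643 ≈ -3.8611)
(Z(497) + 121788)/(G + 495545/388765) = ((23/3)*497 + 121788)/(-22695423298/5878022643 + 495545/388765) = (11431/3 + 121788)/(-22695423298/5878022643 + 495545*(1/388765)) = 376795/(3*(-22695423298/5878022643 + 99109/77753)) = 376795/(3*(-1182072301564307/457033894561179)) = (376795/3)*(-457033894561179/1182072301564307) = -57402695433726480435/1182072301564307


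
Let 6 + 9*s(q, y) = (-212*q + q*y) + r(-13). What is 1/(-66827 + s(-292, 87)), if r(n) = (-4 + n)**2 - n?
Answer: -9/564647 ≈ -1.5939e-5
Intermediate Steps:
s(q, y) = 296/9 - 212*q/9 + q*y/9 (s(q, y) = -2/3 + ((-212*q + q*y) + ((-4 - 13)**2 - 1*(-13)))/9 = -2/3 + ((-212*q + q*y) + ((-17)**2 + 13))/9 = -2/3 + ((-212*q + q*y) + (289 + 13))/9 = -2/3 + ((-212*q + q*y) + 302)/9 = -2/3 + (302 - 212*q + q*y)/9 = -2/3 + (302/9 - 212*q/9 + q*y/9) = 296/9 - 212*q/9 + q*y/9)
1/(-66827 + s(-292, 87)) = 1/(-66827 + (296/9 - 212/9*(-292) + (1/9)*(-292)*87)) = 1/(-66827 + (296/9 + 61904/9 - 8468/3)) = 1/(-66827 + 36796/9) = 1/(-564647/9) = -9/564647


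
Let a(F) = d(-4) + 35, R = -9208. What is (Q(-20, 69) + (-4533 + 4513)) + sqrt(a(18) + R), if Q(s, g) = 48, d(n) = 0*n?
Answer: 28 + I*sqrt(9173) ≈ 28.0 + 95.776*I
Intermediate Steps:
d(n) = 0
a(F) = 35 (a(F) = 0 + 35 = 35)
(Q(-20, 69) + (-4533 + 4513)) + sqrt(a(18) + R) = (48 + (-4533 + 4513)) + sqrt(35 - 9208) = (48 - 20) + sqrt(-9173) = 28 + I*sqrt(9173)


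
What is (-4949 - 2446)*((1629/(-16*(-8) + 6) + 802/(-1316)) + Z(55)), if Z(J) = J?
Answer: -10847740290/22043 ≈ -4.9212e+5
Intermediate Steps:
(-4949 - 2446)*((1629/(-16*(-8) + 6) + 802/(-1316)) + Z(55)) = (-4949 - 2446)*((1629/(-16*(-8) + 6) + 802/(-1316)) + 55) = -7395*((1629/(128 + 6) + 802*(-1/1316)) + 55) = -7395*((1629/134 - 401/658) + 55) = -7395*(254537/22043 + 55) = -7395*1466902/22043 = -10847740290/22043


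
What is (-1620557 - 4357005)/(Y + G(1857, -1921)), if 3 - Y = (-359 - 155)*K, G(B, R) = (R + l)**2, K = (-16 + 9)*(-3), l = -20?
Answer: -2988781/1889139 ≈ -1.5821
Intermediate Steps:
K = 21 (K = -7*(-3) = 21)
G(B, R) = (-20 + R)**2 (G(B, R) = (R - 20)**2 = (-20 + R)**2)
Y = 10797 (Y = 3 - (-359 - 155)*21 = 3 - (-514)*21 = 3 - 1*(-10794) = 3 + 10794 = 10797)
(-1620557 - 4357005)/(Y + G(1857, -1921)) = (-1620557 - 4357005)/(10797 + (-20 - 1921)**2) = -5977562/(10797 + (-1941)**2) = -5977562/(10797 + 3767481) = -5977562/3778278 = -5977562*1/3778278 = -2988781/1889139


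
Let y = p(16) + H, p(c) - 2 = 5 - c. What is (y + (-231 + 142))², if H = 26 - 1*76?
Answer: 21904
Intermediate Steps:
p(c) = 7 - c (p(c) = 2 + (5 - c) = 7 - c)
H = -50 (H = 26 - 76 = -50)
y = -59 (y = (7 - 1*16) - 50 = (7 - 16) - 50 = -9 - 50 = -59)
(y + (-231 + 142))² = (-59 + (-231 + 142))² = (-59 - 89)² = (-148)² = 21904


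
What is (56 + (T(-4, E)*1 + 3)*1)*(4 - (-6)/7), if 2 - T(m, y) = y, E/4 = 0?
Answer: 2074/7 ≈ 296.29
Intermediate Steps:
E = 0 (E = 4*0 = 0)
T(m, y) = 2 - y
(56 + (T(-4, E)*1 + 3)*1)*(4 - (-6)/7) = (56 + ((2 - 1*0)*1 + 3)*1)*(4 - (-6)/7) = (56 + ((2 + 0)*1 + 3)*1)*(4 - (-6)/7) = (56 + (2*1 + 3)*1)*(4 - 2*(-3/7)) = (56 + (2 + 3)*1)*(4 + 6/7) = (56 + 5*1)*(34/7) = (56 + 5)*(34/7) = 61*(34/7) = 2074/7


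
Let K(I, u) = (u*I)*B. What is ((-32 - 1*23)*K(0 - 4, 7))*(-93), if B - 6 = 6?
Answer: -1718640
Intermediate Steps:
B = 12 (B = 6 + 6 = 12)
K(I, u) = 12*I*u (K(I, u) = (u*I)*12 = (I*u)*12 = 12*I*u)
((-32 - 1*23)*K(0 - 4, 7))*(-93) = ((-32 - 1*23)*(12*(0 - 4)*7))*(-93) = ((-32 - 23)*(12*(-4)*7))*(-93) = -55*(-336)*(-93) = 18480*(-93) = -1718640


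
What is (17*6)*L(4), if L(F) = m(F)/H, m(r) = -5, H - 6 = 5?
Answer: -510/11 ≈ -46.364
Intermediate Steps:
H = 11 (H = 6 + 5 = 11)
L(F) = -5/11
(17*6)*L(4) = (17*6)*(-5/11) = 102*(-5/11) = -510/11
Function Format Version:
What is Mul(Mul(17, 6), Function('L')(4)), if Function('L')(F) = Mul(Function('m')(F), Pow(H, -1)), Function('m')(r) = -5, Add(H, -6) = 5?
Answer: Rational(-510, 11) ≈ -46.364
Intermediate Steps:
H = 11 (H = Add(6, 5) = 11)
Function('L')(F) = Rational(-5, 11) (Function('L')(F) = Mul(-5, Pow(11, -1)) = Mul(-5, Rational(1, 11)) = Rational(-5, 11))
Mul(Mul(17, 6), Function('L')(4)) = Mul(Mul(17, 6), Rational(-5, 11)) = Mul(102, Rational(-5, 11)) = Rational(-510, 11)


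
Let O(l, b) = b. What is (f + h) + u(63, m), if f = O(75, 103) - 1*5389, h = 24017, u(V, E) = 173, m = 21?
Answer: 18904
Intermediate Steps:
f = -5286 (f = 103 - 1*5389 = 103 - 5389 = -5286)
(f + h) + u(63, m) = (-5286 + 24017) + 173 = 18731 + 173 = 18904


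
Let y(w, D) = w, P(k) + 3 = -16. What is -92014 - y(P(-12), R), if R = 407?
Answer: -91995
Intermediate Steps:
P(k) = -19 (P(k) = -3 - 16 = -19)
-92014 - y(P(-12), R) = -92014 - 1*(-19) = -92014 + 19 = -91995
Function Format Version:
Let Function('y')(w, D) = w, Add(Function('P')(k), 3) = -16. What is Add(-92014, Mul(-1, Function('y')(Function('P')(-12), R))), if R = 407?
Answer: -91995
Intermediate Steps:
Function('P')(k) = -19 (Function('P')(k) = Add(-3, -16) = -19)
Add(-92014, Mul(-1, Function('y')(Function('P')(-12), R))) = Add(-92014, Mul(-1, -19)) = Add(-92014, 19) = -91995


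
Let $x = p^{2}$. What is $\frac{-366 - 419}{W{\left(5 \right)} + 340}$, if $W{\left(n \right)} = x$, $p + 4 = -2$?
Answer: $- \frac{785}{376} \approx -2.0878$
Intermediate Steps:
$p = -6$ ($p = -4 - 2 = -6$)
$x = 36$ ($x = \left(-6\right)^{2} = 36$)
$W{\left(n \right)} = 36$
$\frac{-366 - 419}{W{\left(5 \right)} + 340} = \frac{-366 - 419}{36 + 340} = - \frac{785}{376}$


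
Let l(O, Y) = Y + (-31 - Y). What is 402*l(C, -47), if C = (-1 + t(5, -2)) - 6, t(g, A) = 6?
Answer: -12462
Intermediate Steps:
C = -1 (C = (-1 + 6) - 6 = 5 - 6 = -1)
l(O, Y) = -31
402*l(C, -47) = 402*(-31) = -12462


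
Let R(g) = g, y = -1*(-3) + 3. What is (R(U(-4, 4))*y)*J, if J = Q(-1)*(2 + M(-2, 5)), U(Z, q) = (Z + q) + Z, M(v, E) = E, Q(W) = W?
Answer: 168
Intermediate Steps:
U(Z, q) = q + 2*Z
y = 6 (y = 3 + 3 = 6)
J = -7 (J = -(2 + 5) = -1*7 = -7)
(R(U(-4, 4))*y)*J = ((4 + 2*(-4))*6)*(-7) = ((4 - 8)*6)*(-7) = -4*6*(-7) = -24*(-7) = 168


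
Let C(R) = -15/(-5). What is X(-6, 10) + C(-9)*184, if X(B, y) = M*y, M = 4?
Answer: 592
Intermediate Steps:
C(R) = 3 (C(R) = -15*(-1/5) = 3)
X(B, y) = 4*y
X(-6, 10) + C(-9)*184 = 4*10 + 3*184 = 40 + 552 = 592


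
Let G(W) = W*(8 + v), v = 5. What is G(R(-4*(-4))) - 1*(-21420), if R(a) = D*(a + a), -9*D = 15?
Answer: 62180/3 ≈ 20727.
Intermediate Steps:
D = -5/3 (D = -⅑*15 = -5/3 ≈ -1.6667)
R(a) = -10*a/3 (R(a) = -5*(a + a)/3 = -10*a/3)
G(W) = 13*W (G(W) = W*(8 + 5) = W*13 = 13*W)
G(R(-4*(-4))) - 1*(-21420) = 13*(-(-40)*(-4)/3) - 1*(-21420) = 13*(-10/3*16) + 21420 = 13*(-160/3) + 21420 = -2080/3 + 21420 = 62180/3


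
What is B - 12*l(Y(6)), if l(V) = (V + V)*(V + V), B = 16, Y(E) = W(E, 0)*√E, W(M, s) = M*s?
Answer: 16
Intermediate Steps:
Y(E) = 0 (Y(E) = (E*0)*√E = 0*√E = 0)
l(V) = 4*V² (l(V) = (2*V)*(2*V) = 4*V²)
B - 12*l(Y(6)) = 16 - 48*0² = 16 - 48*0 = 16 - 12*0 = 16 + 0 = 16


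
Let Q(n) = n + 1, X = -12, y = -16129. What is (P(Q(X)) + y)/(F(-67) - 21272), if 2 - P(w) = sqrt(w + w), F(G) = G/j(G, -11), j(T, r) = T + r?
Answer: 1257906/1659149 + 78*I*sqrt(22)/1659149 ≈ 0.75816 + 0.00022051*I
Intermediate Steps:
Q(n) = 1 + n
F(G) = G/(-11 + G) (F(G) = G/(G - 11) = G/(-11 + G))
P(w) = 2 - sqrt(2)*sqrt(w) (P(w) = 2 - sqrt(w + w) = 2 - sqrt(2*w) = 2 - sqrt(2)*sqrt(w))
(P(Q(X)) + y)/(F(-67) - 21272) = ((2 - sqrt(2)*sqrt(1 - 12)) - 16129)/(-67/(-11 - 67) - 21272) = ((2 - sqrt(2)*sqrt(-11)) - 16129)/(-67/(-78) - 21272) = ((2 - sqrt(2)*I*sqrt(11)) - 16129)/(-67*(-1/78) - 21272) = ((2 - I*sqrt(22)) - 16129)/(67/78 - 21272) = (-16127 - I*sqrt(22))/(-1659149/78) = (-16127 - I*sqrt(22))*(-78/1659149) = 1257906/1659149 + 78*I*sqrt(22)/1659149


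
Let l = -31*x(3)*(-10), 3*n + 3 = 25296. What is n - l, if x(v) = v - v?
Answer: 8431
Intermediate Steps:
n = 8431 (n = -1 + (⅓)*25296 = -1 + 8432 = 8431)
x(v) = 0
l = 0 (l = -31*0*(-10) = 0*(-10) = 0)
n - l = 8431 - 1*0 = 8431 + 0 = 8431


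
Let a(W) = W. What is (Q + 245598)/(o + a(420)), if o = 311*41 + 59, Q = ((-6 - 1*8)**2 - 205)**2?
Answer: 11699/630 ≈ 18.570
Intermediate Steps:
Q = 81 (Q = ((-6 - 8)**2 - 205)**2 = ((-14)**2 - 205)**2 = (196 - 205)**2 = (-9)**2 = 81)
o = 12810 (o = 12751 + 59 = 12810)
(Q + 245598)/(o + a(420)) = (81 + 245598)/(12810 + 420) = 245679/13230 = 245679*(1/13230) = 11699/630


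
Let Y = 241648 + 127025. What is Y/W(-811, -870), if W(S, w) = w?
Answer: -122891/290 ≈ -423.76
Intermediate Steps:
Y = 368673
Y/W(-811, -870) = 368673/(-870) = 368673*(-1/870) = -122891/290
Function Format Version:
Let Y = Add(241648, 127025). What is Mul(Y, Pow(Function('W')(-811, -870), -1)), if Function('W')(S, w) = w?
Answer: Rational(-122891, 290) ≈ -423.76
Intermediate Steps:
Y = 368673
Mul(Y, Pow(Function('W')(-811, -870), -1)) = Mul(368673, Pow(-870, -1)) = Mul(368673, Rational(-1, 870)) = Rational(-122891, 290)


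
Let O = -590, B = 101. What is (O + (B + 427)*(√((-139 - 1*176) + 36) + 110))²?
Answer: 3227319364 + 182128320*I*√31 ≈ 3.2273e+9 + 1.014e+9*I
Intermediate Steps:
(O + (B + 427)*(√((-139 - 1*176) + 36) + 110))² = (-590 + (101 + 427)*(√((-139 - 1*176) + 36) + 110))² = (-590 + 528*(√((-139 - 176) + 36) + 110))² = (-590 + 528*(√(-315 + 36) + 110))² = (-590 + 528*(√(-279) + 110))² = (-590 + 528*(3*I*√31 + 110))² = (-590 + 528*(110 + 3*I*√31))² = (-590 + (58080 + 1584*I*√31))² = (57490 + 1584*I*√31)²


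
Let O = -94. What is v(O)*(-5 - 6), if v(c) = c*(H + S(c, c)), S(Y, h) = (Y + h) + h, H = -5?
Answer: -296758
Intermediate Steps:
S(Y, h) = Y + 2*h
v(c) = c*(-5 + 3*c) (v(c) = c*(-5 + (c + 2*c)) = c*(-5 + 3*c))
v(O)*(-5 - 6) = (-94*(-5 + 3*(-94)))*(-5 - 6) = -94*(-5 - 282)*(-11) = -94*(-287)*(-11) = 26978*(-11) = -296758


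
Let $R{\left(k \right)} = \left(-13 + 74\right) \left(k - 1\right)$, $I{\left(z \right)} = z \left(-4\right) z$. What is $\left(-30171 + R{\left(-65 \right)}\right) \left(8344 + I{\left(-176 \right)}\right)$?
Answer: $3951805320$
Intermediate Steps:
$I{\left(z \right)} = - 4 z^{2}$ ($I{\left(z \right)} = - 4 z z = - 4 z^{2}$)
$R{\left(k \right)} = -61 + 61 k$ ($R{\left(k \right)} = 61 \left(-1 + k\right) = -61 + 61 k$)
$\left(-30171 + R{\left(-65 \right)}\right) \left(8344 + I{\left(-176 \right)}\right) = \left(-30171 + \left(-61 + 61 \left(-65\right)\right)\right) \left(8344 - 4 \left(-176\right)^{2}\right) = \left(-30171 - 4026\right) \left(8344 - 123904\right) = \left(-34197\right) \left(-115560\right) = 3951805320$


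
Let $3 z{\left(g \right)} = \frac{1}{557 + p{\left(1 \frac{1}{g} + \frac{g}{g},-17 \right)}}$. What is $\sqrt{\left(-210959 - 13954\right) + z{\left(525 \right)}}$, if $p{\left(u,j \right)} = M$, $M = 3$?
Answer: $\frac{11 i \sqrt{327889695}}{420} \approx 474.25 i$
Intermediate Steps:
$p{\left(u,j \right)} = 3$
$z{\left(g \right)} = \frac{1}{1680}$ ($z{\left(g \right)} = \frac{1}{3 \left(557 + 3\right)} = \frac{1}{3 \cdot 560} = \frac{1}{3} \cdot \frac{1}{560} = \frac{1}{1680}$)
$\sqrt{\left(-210959 - 13954\right) + z{\left(525 \right)}} = \sqrt{\left(-210959 - 13954\right) + \frac{1}{1680}} = \sqrt{-224913 + \frac{1}{1680}} = \sqrt{- \frac{377853839}{1680}} = \frac{11 i \sqrt{327889695}}{420}$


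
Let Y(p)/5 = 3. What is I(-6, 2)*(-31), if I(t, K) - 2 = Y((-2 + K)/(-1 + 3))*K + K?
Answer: -1054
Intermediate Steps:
Y(p) = 15 (Y(p) = 5*3 = 15)
I(t, K) = 2 + 16*K (I(t, K) = 2 + (15*K + K) = 2 + 16*K)
I(-6, 2)*(-31) = (2 + 16*2)*(-31) = (2 + 32)*(-31) = 34*(-31) = -1054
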